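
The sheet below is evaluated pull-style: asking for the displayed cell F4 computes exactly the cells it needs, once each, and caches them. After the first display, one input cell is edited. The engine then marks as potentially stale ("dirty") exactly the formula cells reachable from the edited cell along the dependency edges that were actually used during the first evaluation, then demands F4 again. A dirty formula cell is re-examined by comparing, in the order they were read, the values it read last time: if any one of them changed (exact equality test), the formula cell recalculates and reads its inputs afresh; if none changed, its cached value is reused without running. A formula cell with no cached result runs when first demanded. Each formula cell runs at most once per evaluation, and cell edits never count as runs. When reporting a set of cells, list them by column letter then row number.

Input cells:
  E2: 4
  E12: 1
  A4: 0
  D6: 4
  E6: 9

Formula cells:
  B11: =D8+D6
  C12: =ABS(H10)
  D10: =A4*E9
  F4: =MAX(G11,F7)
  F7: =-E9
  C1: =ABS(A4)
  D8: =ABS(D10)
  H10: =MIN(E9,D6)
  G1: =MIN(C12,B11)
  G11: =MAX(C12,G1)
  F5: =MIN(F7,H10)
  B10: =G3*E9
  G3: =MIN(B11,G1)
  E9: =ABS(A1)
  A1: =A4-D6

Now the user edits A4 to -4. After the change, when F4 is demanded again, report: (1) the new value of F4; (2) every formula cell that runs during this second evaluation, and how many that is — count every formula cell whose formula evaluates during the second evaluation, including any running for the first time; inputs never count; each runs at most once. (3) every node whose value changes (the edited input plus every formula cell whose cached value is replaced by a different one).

First demand of the output computes:
  A1 = 0 - 4 = -4
  E9 = ABS(-4) = 4
  D10 = 0 * 4 = 0
  D8 = ABS(0) = 0
  B11 = 0 + 4 = 4
  F7 = -(4) = -4
  H10 = MIN(4, 4) = 4
  C12 = ABS(4) = 4
  G1 = MIN(4, 4) = 4
  G11 = MAX(4, 4) = 4
  F4 = MAX(4, -4) = 4

After the edit, cleaning proceeds:
  A1: a read changed (A4 0->-4) — executes, giving -8.
  E9: a read changed (A1 -4->-8) — executes, giving 8.
  D10: a read changed (A4 0->-4; E9 4->8) — executes, giving -32.
  D8: a read changed (D10 0->-32) — executes, giving 32.
  B11: a read changed (D8 0->32) — executes, giving 36.
  F7: a read changed (E9 4->8) — executes, giving -8.
  H10: a read changed (E9 4->8) — executes, giving 4 — identical to its old value.
  C12: dirty, but its reads are unchanged (H10 unchanged); cached 4 stands.
  G1: a read changed (B11 4->36) — executes, giving 4 — identical to its old value.
  G11: dirty, but its reads are unchanged (C12 unchanged, G1 unchanged); cached 4 stands.
  F4: a read changed (F7 -4->-8) — executes, giving 4 — identical to its old value.

Note where the cutoff bites: C12 is checked, finds nothing changed, and keeps its cache.

Demanding F4 again yields 4.
9 formula cells run: A1, B11, D8, D10, E9, F4, F7, G1, H10.
The nodes whose values change: A1, A4, B11, D8, D10, E9, F7.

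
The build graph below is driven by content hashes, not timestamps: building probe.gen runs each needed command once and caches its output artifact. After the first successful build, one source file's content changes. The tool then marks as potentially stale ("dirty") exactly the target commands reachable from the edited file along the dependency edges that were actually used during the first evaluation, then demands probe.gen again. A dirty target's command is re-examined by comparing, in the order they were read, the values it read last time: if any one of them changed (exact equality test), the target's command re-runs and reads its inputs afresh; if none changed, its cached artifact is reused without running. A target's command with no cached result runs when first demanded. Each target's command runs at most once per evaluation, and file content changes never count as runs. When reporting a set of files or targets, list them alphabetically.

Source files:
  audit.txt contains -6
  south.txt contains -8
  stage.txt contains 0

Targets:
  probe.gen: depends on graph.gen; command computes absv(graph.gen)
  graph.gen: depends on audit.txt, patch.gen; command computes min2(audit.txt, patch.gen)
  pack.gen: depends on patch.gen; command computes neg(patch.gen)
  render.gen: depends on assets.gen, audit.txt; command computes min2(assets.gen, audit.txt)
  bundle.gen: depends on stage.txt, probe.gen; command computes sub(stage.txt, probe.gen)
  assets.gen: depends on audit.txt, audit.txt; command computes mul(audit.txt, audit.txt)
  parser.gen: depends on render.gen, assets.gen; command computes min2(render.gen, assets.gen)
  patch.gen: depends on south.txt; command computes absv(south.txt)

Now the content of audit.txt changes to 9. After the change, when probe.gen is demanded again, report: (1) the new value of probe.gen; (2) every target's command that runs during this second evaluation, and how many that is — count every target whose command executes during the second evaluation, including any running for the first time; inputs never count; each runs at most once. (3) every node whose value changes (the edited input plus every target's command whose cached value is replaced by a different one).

Initial pass — values computed on the first demand:
  patch.gen = absv(-8) = 8
  graph.gen = min2(-6, 8) = -6
  probe.gen = absv(-6) = 6

Second demand — change propagation:
  graph.gen: re-runs because audit.txt -6->9; new result 8.
  probe.gen: re-runs because graph.gen -6->8; new result 8.

probe.gen now evaluates to 8.
Run set: graph.gen, probe.gen (2 run).
Changed values: audit.txt, graph.gen, probe.gen.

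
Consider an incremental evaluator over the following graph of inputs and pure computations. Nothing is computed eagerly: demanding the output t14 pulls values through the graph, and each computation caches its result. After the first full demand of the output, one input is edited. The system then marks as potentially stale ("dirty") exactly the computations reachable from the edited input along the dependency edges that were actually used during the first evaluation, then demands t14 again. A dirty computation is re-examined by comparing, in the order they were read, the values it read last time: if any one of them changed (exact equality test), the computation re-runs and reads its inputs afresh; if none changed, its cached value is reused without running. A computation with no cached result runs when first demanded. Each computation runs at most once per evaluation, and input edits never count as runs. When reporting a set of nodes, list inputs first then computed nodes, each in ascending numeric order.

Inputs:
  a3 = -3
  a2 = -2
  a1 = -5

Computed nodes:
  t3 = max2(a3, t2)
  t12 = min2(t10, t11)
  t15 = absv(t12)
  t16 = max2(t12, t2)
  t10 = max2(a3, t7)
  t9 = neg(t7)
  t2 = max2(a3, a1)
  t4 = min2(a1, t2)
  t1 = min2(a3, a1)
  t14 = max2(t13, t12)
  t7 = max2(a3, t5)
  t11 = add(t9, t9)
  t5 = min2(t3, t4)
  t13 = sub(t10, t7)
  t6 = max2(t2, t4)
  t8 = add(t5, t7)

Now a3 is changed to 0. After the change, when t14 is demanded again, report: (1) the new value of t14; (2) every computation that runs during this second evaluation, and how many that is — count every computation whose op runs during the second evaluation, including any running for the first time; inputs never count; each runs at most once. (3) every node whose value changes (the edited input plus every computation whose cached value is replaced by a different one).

t14 now evaluates to 0.
Run set: t2, t3, t4, t5, t7, t9, t10, t11, t12, t13, t14 (11 run).
Changed values: a3, t2, t3, t7, t9, t10, t11, t12.

Initial pass — values computed on the first demand:
  t2 = max2(-3, -5) = -3
  t3 = max2(-3, -3) = -3
  t4 = min2(-5, -3) = -5
  t5 = min2(-3, -5) = -5
  t7 = max2(-3, -5) = -3
  t9 = neg(-3) = 3
  t10 = max2(-3, -3) = -3
  t11 = add(3, 3) = 6
  t12 = min2(-3, 6) = -3
  t13 = sub(-3, -3) = 0
  t14 = max2(0, -3) = 0

Second demand — change propagation:
  t2: re-runs because a3 -3->0; new result 0.
  t3: re-runs because a3 -3->0; t2 -3->0; new result 0.
  t4: re-runs because t2 -3->0; new result -5 (unchanged).
  t5: re-runs because t3 -3->0; new result -5 (unchanged).
  t7: re-runs because a3 -3->0; new result 0.
  t9: re-runs because t7 -3->0; new result 0.
  t10: re-runs because a3 -3->0; t7 -3->0; new result 0.
  t11: re-runs because t9 3->0; t9 3->0; new result 0.
  t12: re-runs because t10 -3->0; t11 6->0; new result 0.
  t13: re-runs because t10 -3->0; t7 -3->0; new result 0 (unchanged).
  t14: re-runs because t12 -3->0; new result 0 (unchanged).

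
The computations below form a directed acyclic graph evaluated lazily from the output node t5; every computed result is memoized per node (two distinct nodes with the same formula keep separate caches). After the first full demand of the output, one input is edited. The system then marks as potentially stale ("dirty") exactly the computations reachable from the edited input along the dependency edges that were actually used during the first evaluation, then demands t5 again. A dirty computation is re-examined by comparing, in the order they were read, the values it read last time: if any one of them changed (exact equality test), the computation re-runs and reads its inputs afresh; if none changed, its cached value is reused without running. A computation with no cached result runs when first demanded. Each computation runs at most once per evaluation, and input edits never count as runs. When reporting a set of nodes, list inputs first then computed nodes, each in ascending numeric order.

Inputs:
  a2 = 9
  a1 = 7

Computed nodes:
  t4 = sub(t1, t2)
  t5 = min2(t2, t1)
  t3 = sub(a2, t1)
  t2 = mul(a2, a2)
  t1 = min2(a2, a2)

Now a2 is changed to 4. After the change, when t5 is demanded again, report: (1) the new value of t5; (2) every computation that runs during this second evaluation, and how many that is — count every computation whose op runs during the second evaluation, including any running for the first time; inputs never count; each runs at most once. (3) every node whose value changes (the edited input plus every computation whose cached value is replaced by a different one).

First demand of the output computes:
  t1 = min2(9, 9) = 9
  t2 = mul(9, 9) = 81
  t5 = min2(81, 9) = 9

After the edit, cleaning proceeds:
  t1: a read changed (a2 9->4; a2 9->4) — executes, giving 4.
  t2: a read changed (a2 9->4; a2 9->4) — executes, giving 16.
  t5: a read changed (t2 81->16; t1 9->4) — executes, giving 4.

Demanding t5 again yields 4.
3 computations run: t1, t2, t5.
The nodes whose values change: a2, t1, t2, t5.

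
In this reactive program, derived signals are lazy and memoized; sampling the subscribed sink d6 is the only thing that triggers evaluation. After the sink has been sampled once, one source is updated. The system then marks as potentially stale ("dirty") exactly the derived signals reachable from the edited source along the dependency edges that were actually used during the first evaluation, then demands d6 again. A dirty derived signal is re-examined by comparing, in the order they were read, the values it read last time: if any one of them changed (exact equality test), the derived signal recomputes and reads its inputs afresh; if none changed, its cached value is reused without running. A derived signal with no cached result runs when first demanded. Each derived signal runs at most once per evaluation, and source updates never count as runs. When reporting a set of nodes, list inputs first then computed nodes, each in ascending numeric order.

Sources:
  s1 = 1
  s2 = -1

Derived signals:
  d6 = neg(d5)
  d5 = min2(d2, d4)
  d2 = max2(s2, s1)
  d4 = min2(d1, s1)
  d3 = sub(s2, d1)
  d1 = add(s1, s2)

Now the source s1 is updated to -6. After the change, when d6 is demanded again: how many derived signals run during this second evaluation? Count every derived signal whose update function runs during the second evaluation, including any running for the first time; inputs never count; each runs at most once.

First demand of the output computes:
  d1 = add(1, -1) = 0
  d2 = max2(-1, 1) = 1
  d4 = min2(0, 1) = 0
  d5 = min2(1, 0) = 0
  d6 = neg(0) = 0

After the edit, cleaning proceeds:
  d1: a read changed (s1 1->-6) — executes, giving -7.
  d2: a read changed (s1 1->-6) — executes, giving -1.
  d4: a read changed (d1 0->-7; s1 1->-6) — executes, giving -7.
  d5: a read changed (d2 1->-1; d4 0->-7) — executes, giving -7.
  d6: a read changed (d5 0->-7) — executes, giving 7.

5 derived signals run: d1, d2, d4, d5, d6.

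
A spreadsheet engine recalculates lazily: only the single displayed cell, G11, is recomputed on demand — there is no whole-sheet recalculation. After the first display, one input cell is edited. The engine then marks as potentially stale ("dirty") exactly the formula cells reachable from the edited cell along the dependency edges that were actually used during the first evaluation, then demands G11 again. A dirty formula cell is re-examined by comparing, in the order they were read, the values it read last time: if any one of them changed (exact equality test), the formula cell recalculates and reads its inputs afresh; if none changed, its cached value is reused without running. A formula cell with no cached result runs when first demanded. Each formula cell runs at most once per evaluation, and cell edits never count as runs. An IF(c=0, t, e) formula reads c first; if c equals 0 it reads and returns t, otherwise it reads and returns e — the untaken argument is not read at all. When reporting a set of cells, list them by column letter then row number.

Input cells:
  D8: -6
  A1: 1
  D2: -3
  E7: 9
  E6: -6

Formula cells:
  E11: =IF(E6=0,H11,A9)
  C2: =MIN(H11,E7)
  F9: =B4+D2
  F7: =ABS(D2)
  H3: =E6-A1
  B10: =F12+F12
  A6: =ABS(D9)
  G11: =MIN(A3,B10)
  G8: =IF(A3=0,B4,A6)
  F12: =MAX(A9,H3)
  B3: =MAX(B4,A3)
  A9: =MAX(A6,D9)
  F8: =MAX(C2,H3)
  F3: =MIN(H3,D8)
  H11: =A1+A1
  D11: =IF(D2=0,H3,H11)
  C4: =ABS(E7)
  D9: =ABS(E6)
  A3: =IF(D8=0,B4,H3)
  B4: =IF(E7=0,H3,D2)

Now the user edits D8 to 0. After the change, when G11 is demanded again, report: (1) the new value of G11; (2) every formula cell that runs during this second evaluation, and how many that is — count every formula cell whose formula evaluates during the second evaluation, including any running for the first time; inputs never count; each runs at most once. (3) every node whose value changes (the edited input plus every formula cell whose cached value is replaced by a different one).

New value of G11: -3.
Formula cells that run: A3, B4, G11 — 3 in total.
Values that change: A3, D8, G11.
Key observation: a condition flipped, so demand reaches new nodes — B4 runs for the first time.

First evaluation (everything demanded from the output):
  D9 = ABS(-6) = 6
  A6 = ABS(6) = 6
  A9 = MAX(6, 6) = 6
  H3 = -6 - 1 = -7
  A3 = IF(D8=0: D8=-6 -> else branch H3) = -7
  F12 = MAX(6, -7) = 6
  B10 = 6 + 6 = 12
  G11 = MIN(-7, 12) = -7

Propagation after the edit:
  B4: demanded for the first time — runs, produces -3.
  A3: runs — D8 -6->0; result -3.
  G11: runs — A3 -7->-3; result -3.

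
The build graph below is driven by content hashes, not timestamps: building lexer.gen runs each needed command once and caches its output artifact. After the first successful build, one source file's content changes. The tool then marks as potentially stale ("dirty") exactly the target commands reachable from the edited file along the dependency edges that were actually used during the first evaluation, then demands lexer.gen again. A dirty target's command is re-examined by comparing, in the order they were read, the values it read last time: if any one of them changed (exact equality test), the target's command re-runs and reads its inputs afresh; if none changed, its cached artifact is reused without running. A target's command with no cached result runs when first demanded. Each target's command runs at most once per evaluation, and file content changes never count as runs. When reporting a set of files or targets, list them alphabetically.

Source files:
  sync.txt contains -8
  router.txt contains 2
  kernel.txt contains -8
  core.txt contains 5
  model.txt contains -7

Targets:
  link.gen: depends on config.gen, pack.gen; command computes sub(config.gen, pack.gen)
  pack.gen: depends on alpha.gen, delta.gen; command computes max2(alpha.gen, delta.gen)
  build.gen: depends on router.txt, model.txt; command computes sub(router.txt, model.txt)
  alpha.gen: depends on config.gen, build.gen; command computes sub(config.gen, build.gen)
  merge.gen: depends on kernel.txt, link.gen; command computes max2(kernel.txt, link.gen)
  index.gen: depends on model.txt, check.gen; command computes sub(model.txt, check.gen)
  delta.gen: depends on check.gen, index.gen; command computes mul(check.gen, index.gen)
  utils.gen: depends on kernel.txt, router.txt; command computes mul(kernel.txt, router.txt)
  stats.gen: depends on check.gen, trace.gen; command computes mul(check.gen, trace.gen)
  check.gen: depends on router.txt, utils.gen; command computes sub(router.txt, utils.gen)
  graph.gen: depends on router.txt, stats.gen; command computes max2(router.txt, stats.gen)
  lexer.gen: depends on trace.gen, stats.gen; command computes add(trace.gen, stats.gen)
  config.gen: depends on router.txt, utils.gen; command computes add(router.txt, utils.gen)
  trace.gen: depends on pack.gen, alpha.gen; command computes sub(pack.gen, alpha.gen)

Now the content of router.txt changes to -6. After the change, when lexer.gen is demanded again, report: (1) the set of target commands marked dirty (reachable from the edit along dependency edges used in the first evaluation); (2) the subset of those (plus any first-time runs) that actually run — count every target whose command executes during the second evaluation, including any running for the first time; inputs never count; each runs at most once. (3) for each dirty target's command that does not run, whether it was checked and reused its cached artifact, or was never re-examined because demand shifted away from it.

Initial pass — values computed on the first demand:
  build.gen = sub(2, -7) = 9
  utils.gen = mul(-8, 2) = -16
  check.gen = sub(2, -16) = 18
  config.gen = add(2, -16) = -14
  alpha.gen = sub(-14, 9) = -23
  index.gen = sub(-7, 18) = -25
  delta.gen = mul(18, -25) = -450
  pack.gen = max2(-23, -450) = -23
  trace.gen = sub(-23, -23) = 0
  stats.gen = mul(18, 0) = 0
  lexer.gen = add(0, 0) = 0

Second demand — change propagation:
  build.gen: re-runs because router.txt 2->-6; new result 1.
  utils.gen: re-runs because router.txt 2->-6; new result 48.
  check.gen: re-runs because router.txt 2->-6; utils.gen -16->48; new result -54.
  config.gen: re-runs because router.txt 2->-6; utils.gen -16->48; new result 42.
  alpha.gen: re-runs because config.gen -14->42; build.gen 9->1; new result 41.
  index.gen: re-runs because check.gen 18->-54; new result 47.
  delta.gen: re-runs because check.gen 18->-54; index.gen -25->47; new result -2538.
  pack.gen: re-runs because alpha.gen -23->41; delta.gen -450->-2538; new result 41.
  trace.gen: re-runs because pack.gen -23->41; alpha.gen -23->41; new result 0 (unchanged).
  stats.gen: re-runs because check.gen 18->-54; new result 0 (unchanged).
  lexer.gen: re-examined; everything it read last time is the same (trace.gen unchanged, stats.gen unchanged) — cache 0 kept, no run.

The important point: at lexer.gen every value read last time is unchanged, so the dirty flag clears without a run.

Dirty set: alpha.gen, build.gen, check.gen, config.gen, delta.gen, index.gen, lexer.gen, pack.gen, stats.gen, trace.gen, utils.gen.
Run set: alpha.gen, build.gen, check.gen, config.gen, delta.gen, index.gen, pack.gen, stats.gen, trace.gen, utils.gen (10 run).
Re-examined without running (cache reused): lexer.gen.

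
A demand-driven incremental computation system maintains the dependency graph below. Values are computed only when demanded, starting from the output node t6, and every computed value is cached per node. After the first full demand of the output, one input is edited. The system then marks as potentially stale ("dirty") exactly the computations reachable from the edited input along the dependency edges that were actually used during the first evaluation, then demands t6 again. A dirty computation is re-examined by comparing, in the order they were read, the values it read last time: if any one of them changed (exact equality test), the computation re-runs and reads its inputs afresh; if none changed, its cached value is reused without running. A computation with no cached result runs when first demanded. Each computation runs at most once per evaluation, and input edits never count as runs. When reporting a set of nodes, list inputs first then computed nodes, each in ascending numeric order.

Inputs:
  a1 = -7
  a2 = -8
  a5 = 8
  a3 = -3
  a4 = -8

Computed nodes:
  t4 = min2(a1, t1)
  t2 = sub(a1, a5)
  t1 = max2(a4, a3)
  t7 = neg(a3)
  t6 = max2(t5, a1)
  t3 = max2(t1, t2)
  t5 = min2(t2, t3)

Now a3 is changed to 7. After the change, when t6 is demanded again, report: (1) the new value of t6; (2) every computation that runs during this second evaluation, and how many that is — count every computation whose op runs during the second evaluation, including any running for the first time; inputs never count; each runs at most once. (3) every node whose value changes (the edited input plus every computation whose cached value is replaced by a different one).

New value of t6: -7.
Computations that run: t1, t3, t5 — 3 in total.
Values that change: a3, t1, t3.
Key observation: the change is absorbed at t5 — it re-runs but produces the same value, and the output's value is unchanged.

First evaluation (everything demanded from the output):
  t1 = max2(-8, -3) = -3
  t2 = sub(-7, 8) = -15
  t3 = max2(-3, -15) = -3
  t5 = min2(-15, -3) = -15
  t6 = max2(-15, -7) = -7

Propagation after the edit:
  t1: runs — a3 -3->7; result 7.
  t3: runs — t1 -3->7; result 7.
  t5: runs — t3 -3->7; result -15 (same value as before).
  t6: checked — values it read are unchanged (t5 unchanged, a1 unchanged); reused cached -7 without running.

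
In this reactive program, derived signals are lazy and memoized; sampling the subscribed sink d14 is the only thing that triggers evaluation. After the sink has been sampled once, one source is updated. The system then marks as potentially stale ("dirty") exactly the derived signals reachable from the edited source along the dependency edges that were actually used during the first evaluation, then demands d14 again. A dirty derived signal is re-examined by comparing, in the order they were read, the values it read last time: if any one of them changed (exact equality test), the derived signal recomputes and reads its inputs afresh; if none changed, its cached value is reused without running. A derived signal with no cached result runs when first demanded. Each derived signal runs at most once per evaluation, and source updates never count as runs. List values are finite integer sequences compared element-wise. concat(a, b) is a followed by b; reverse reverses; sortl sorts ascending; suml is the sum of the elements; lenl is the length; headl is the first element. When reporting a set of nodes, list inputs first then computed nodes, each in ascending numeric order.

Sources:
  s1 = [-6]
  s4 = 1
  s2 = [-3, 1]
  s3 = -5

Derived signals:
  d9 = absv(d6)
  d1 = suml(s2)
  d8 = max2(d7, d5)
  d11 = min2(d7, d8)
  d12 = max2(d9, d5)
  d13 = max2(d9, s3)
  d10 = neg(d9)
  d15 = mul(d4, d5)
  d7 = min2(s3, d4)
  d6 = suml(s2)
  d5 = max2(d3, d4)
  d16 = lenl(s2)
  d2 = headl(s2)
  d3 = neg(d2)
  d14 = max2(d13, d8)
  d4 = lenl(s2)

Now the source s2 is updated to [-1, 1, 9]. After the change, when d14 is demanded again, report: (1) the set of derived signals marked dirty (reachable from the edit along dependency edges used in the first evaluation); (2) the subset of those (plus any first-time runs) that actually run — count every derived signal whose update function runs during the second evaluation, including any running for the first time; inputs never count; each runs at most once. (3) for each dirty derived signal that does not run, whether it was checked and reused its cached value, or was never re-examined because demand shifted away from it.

First demand of the output computes:
  d2 = headl([-3, 1]) = -3
  d3 = neg(-3) = 3
  d4 = lenl([-3, 1]) = 2
  d5 = max2(3, 2) = 3
  d6 = suml([-3, 1]) = -2
  d7 = min2(-5, 2) = -5
  d8 = max2(-5, 3) = 3
  d9 = absv(-2) = 2
  d13 = max2(2, -5) = 2
  d14 = max2(2, 3) = 3

After the edit, cleaning proceeds:
  d2: a read changed (s2 [-3, 1]->[-1, 1, 9]) — executes, giving -1.
  d3: a read changed (d2 -3->-1) — executes, giving 1.
  d4: a read changed (s2 [-3, 1]->[-1, 1, 9]) — executes, giving 3.
  d5: a read changed (d3 3->1; d4 2->3) — executes, giving 3 — identical to its old value.
  d6: a read changed (s2 [-3, 1]->[-1, 1, 9]) — executes, giving 9.
  d7: a read changed (d4 2->3) — executes, giving -5 — identical to its old value.
  d8: dirty, but its reads are unchanged (d7 unchanged, d5 unchanged); cached 3 stands.
  d9: a read changed (d6 -2->9) — executes, giving 9.
  d13: a read changed (d9 2->9) — executes, giving 9.
  d14: a read changed (d13 2->9) — executes, giving 9.

Note where the cutoff bites: d8 is checked, finds nothing changed, and keeps its cache.

The edit dirties: d2, d3, d4, d5, d6, d7, d8, d9, d13, d14.
9 derived signals run: d2, d3, d4, d5, d6, d7, d9, d13, d14.
Cache hits after checking: d8.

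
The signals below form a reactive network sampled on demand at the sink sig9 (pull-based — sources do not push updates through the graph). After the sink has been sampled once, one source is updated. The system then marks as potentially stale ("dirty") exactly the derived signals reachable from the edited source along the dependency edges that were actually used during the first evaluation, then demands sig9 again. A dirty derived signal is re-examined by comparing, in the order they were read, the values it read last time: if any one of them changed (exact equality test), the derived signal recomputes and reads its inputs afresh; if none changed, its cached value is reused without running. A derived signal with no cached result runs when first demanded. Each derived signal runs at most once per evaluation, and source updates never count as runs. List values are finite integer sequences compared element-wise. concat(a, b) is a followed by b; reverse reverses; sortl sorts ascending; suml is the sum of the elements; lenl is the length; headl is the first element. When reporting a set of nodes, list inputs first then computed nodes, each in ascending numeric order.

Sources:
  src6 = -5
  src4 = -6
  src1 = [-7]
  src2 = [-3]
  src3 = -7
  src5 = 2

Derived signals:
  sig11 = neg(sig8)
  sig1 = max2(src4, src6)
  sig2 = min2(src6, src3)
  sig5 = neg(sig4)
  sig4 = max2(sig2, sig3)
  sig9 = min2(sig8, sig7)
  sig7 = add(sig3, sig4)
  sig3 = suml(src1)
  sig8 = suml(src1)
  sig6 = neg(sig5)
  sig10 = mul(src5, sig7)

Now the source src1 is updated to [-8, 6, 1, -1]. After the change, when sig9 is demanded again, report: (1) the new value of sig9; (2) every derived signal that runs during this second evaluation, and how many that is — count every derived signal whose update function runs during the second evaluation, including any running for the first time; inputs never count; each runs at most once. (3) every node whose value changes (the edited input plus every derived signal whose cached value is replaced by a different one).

sig9 now evaluates to -4.
Run set: sig3, sig4, sig7, sig8, sig9 (5 run).
Changed values: src1, sig3, sig4, sig7, sig8, sig9.

Initial pass — values computed on the first demand:
  sig2 = min2(-5, -7) = -7
  sig3 = suml([-7]) = -7
  sig4 = max2(-7, -7) = -7
  sig7 = add(-7, -7) = -14
  sig8 = suml([-7]) = -7
  sig9 = min2(-7, -14) = -14

Second demand — change propagation:
  sig3: re-runs because src1 [-7]->[-8, 6, 1, -1]; new result -2.
  sig4: re-runs because sig3 -7->-2; new result -2.
  sig7: re-runs because sig3 -7->-2; sig4 -7->-2; new result -4.
  sig8: re-runs because src1 [-7]->[-8, 6, 1, -1]; new result -2.
  sig9: re-runs because sig8 -7->-2; sig7 -14->-4; new result -4.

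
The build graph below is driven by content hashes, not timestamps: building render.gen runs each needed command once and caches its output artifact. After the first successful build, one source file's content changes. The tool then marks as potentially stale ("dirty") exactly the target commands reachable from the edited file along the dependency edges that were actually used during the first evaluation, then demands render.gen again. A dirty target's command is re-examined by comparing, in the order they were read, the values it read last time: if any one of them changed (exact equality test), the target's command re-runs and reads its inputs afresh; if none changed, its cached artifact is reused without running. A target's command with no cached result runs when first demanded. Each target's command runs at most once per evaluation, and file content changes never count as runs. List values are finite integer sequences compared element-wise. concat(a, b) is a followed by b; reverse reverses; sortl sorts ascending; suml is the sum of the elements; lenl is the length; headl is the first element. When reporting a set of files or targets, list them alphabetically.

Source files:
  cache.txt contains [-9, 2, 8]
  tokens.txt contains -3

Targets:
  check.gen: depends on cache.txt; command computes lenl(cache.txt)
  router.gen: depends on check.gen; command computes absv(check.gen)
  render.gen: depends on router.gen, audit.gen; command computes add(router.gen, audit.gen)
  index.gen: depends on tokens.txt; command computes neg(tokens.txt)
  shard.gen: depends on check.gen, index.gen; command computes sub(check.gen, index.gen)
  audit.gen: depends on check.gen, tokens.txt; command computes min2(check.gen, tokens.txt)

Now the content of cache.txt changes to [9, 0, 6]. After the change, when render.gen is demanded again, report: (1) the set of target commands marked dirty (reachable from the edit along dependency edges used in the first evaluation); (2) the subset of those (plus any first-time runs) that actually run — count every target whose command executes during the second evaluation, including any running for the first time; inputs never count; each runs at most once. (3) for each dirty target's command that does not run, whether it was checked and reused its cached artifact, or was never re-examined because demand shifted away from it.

Dirty set: audit.gen, check.gen, render.gen, router.gen.
Run set: check.gen (1 run).
Re-examined without running (cache reused): audit.gen, render.gen, router.gen.
The important point: check.gen recomputes to an identical value, and the output ends up unchanged.

Initial pass — values computed on the first demand:
  check.gen = lenl([-9, 2, 8]) = 3
  audit.gen = min2(3, -3) = -3
  router.gen = absv(3) = 3
  render.gen = add(3, -3) = 0

Second demand — change propagation:
  check.gen: re-runs because cache.txt [-9, 2, 8]->[9, 0, 6]; new result 3 (unchanged).
  audit.gen: re-examined; everything it read last time is the same (check.gen unchanged, tokens.txt unchanged) — cache -3 kept, no run.
  router.gen: re-examined; everything it read last time is the same (check.gen unchanged) — cache 3 kept, no run.
  render.gen: re-examined; everything it read last time is the same (router.gen unchanged, audit.gen unchanged) — cache 0 kept, no run.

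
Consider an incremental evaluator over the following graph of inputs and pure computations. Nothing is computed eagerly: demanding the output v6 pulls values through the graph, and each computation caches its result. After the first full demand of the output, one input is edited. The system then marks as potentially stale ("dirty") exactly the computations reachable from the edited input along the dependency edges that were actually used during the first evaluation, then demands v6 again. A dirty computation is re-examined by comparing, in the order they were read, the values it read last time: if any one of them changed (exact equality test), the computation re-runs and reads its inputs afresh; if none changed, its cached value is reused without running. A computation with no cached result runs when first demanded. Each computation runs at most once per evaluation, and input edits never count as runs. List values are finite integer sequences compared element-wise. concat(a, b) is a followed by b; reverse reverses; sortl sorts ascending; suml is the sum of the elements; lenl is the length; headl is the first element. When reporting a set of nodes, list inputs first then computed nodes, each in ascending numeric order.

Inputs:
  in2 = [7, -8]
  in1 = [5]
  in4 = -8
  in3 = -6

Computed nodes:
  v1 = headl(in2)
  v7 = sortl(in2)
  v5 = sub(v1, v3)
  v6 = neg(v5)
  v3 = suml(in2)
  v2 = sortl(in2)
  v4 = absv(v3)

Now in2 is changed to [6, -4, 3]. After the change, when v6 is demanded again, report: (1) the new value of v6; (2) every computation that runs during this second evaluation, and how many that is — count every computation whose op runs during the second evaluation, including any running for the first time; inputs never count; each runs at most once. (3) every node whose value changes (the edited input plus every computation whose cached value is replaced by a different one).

Initial pass — values computed on the first demand:
  v1 = headl([7, -8]) = 7
  v3 = suml([7, -8]) = -1
  v5 = sub(7, -1) = 8
  v6 = neg(8) = -8

Second demand — change propagation:
  v1: re-runs because in2 [7, -8]->[6, -4, 3]; new result 6.
  v3: re-runs because in2 [7, -8]->[6, -4, 3]; new result 5.
  v5: re-runs because v1 7->6; v3 -1->5; new result 1.
  v6: re-runs because v5 8->1; new result -1.

v6 now evaluates to -1.
Run set: v1, v3, v5, v6 (4 run).
Changed values: in2, v1, v3, v5, v6.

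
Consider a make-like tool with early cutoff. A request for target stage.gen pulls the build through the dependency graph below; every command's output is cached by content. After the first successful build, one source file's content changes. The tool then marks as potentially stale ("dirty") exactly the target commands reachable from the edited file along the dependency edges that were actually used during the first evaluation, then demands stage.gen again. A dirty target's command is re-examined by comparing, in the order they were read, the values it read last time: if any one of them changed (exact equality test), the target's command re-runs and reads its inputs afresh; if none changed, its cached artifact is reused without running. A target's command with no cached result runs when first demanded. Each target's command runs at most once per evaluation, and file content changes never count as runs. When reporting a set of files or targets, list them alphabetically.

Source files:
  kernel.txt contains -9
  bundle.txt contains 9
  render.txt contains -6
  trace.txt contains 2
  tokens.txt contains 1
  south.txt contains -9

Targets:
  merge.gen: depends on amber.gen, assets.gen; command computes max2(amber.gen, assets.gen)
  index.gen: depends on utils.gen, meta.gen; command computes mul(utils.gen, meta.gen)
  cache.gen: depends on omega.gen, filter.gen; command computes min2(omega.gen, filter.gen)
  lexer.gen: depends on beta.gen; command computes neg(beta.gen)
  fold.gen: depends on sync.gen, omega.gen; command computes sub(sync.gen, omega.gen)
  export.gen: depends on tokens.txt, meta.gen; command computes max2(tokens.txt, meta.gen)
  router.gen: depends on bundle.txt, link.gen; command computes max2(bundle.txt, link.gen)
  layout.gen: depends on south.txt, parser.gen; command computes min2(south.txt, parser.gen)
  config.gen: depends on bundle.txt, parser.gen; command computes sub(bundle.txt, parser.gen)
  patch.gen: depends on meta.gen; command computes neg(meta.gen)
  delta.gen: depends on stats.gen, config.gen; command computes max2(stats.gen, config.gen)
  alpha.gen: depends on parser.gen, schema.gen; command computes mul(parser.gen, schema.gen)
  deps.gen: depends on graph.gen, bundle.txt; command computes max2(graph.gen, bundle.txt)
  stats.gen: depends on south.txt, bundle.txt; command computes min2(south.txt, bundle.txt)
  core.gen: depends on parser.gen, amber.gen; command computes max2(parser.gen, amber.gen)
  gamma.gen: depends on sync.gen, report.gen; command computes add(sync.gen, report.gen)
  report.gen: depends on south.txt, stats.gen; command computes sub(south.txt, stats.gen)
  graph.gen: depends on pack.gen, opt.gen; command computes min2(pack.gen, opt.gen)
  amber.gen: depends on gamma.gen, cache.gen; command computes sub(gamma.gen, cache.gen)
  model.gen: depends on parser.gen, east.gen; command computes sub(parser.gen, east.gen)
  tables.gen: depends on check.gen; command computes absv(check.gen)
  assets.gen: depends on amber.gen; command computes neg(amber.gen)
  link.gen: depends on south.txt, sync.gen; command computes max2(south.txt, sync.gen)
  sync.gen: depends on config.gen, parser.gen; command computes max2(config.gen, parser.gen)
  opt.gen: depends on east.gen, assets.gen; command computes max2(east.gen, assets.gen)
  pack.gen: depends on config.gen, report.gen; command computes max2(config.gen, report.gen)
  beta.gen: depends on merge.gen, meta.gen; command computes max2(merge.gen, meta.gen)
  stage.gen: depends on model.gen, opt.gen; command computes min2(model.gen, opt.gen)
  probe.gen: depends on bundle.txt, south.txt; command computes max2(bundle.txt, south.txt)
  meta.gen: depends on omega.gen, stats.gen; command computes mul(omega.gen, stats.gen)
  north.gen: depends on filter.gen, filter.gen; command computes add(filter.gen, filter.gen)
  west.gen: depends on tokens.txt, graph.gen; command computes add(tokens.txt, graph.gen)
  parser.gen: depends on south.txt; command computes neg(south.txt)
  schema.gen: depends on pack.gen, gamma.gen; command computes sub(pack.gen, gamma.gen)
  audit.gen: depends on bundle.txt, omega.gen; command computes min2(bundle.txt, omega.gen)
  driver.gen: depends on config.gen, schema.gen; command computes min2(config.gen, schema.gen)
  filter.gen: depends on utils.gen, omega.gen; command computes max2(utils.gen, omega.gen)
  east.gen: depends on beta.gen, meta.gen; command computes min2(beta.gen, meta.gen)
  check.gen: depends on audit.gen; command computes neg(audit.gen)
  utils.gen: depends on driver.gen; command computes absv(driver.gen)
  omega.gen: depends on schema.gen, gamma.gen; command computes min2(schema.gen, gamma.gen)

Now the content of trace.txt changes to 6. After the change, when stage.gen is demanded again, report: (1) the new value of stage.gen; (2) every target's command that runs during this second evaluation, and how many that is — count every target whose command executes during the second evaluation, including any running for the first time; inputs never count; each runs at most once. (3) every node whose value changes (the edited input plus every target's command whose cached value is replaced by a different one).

Demanding stage.gen again yields -72.
0 target commands run: none.
The nodes whose values change: trace.txt.
Note the shortcut — nothing in the graph depends on trace.txt at all, so no recomputation happens.

First demand of the output computes:
  parser.gen = neg(-9) = 9
  config.gen = sub(9, 9) = 0
  stats.gen = min2(-9, 9) = -9
  report.gen = sub(-9, -9) = 0
  pack.gen = max2(0, 0) = 0
  sync.gen = max2(0, 9) = 9
  gamma.gen = add(9, 0) = 9
  schema.gen = sub(0, 9) = -9
  driver.gen = min2(0, -9) = -9
  omega.gen = min2(-9, 9) = -9
  meta.gen = mul(-9, -9) = 81
  utils.gen = absv(-9) = 9
  filter.gen = max2(9, -9) = 9
  cache.gen = min2(-9, 9) = -9
  amber.gen = sub(9, -9) = 18
  assets.gen = neg(18) = -18
  merge.gen = max2(18, -18) = 18
  beta.gen = max2(18, 81) = 81
  east.gen = min2(81, 81) = 81
  model.gen = sub(9, 81) = -72
  opt.gen = max2(81, -18) = 81
  stage.gen = min2(-72, 81) = -72

After the edit, cleaning proceeds:
  no node depends on trace.txt at all; the second demand re-runs nothing.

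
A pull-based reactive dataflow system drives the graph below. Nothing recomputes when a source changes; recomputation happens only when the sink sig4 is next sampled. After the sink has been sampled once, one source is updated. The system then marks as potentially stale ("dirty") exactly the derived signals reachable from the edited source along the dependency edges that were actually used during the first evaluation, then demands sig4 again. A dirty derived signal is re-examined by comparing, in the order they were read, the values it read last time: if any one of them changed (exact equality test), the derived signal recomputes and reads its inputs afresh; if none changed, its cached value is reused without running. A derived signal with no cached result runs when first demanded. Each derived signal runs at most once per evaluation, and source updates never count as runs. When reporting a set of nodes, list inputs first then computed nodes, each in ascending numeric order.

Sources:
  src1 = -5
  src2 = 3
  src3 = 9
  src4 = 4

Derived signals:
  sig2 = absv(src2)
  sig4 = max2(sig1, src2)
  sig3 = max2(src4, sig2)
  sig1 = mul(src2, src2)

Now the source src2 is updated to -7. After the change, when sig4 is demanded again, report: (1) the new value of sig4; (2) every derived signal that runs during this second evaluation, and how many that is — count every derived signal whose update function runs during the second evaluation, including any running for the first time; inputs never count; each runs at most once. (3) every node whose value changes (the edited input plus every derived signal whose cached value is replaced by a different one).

First evaluation (everything demanded from the output):
  sig1 = mul(3, 3) = 9
  sig4 = max2(9, 3) = 9

Propagation after the edit:
  sig1: runs — src2 3->-7; src2 3->-7; result 49.
  sig4: runs — sig1 9->49; src2 3->-7; result 49.

New value of sig4: 49.
Derived signals that run: sig1, sig4 — 2 in total.
Values that change: src2, sig1, sig4.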